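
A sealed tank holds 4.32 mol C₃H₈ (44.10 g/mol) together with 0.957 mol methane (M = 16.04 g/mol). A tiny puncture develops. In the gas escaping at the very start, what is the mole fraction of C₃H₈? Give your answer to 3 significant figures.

0.731

Effusion rate of each component ∝ n_i/√M_i (partial pressure × 1/√M).
So x_C₃H₈ in the escaping gas = (n_C₃H₈/√M_C₃H₈) / Σ(n_i/√M_i)
= (4.32/√44.10) / (4.32/√44.10 + 0.957/√16.04) = 0.6505/(0.6505 + 0.2390) = 0.731.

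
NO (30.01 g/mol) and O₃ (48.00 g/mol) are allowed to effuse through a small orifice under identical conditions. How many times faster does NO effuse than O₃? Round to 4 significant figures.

1.265

Graham's law gives rate_NO/rate_O₃ = √(M_O₃/M_NO) = √(48.00/30.01) = √1.599 = 1.265.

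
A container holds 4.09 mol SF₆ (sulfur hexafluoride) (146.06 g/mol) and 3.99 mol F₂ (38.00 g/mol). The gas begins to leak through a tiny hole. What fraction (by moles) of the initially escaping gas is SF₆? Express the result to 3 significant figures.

The effusion rate of species i is ∝ p_i/√M_i ∝ n_i/√M_i.
Mole fraction of SF₆ in the effusate = (n_SF₆/√M_SF₆) / (n_SF₆/√M_SF₆ + n_F₂/√M_F₂)
= (4.09/√146.06) / (4.09/√146.06 + 3.99/√38.00) = 0.3384/(0.3384 + 0.6473) = 0.343.

0.343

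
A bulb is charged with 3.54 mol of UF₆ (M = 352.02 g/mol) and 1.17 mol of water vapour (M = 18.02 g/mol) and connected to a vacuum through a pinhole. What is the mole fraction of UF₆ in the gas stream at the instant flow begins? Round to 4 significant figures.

0.4064

Rate_i ∝ x_i/√M_i (Graham's law weighted by mole fraction), so the effusate composition follows n_i/√M_i.
x_UF₆(eff) = (n_UF₆/√M_UF₆) / (n_UF₆/√M_UF₆ + n_H₂O/√M_H₂O)
= (3.54/√352.02) / (3.54/√352.02 + 1.17/√18.02) = 0.1887/(0.1887 + 0.2756) = 0.4064.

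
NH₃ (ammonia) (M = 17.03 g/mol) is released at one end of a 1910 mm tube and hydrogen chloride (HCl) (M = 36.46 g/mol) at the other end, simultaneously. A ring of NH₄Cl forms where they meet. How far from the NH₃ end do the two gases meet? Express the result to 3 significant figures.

Distances travelled in equal time are proportional to diffusion rates, so d_NH₃/d_HCl = √(M_HCl/M_NH₃) = √(36.46/17.03) = 1.463.
With d_NH₃ + d_HCl = 1910 mm, d_HCl = 1910/(1 + 1.463) = 775.4 mm.
d_NH₃ = 1910 − 775.4 = 1130 mm.

1130 mm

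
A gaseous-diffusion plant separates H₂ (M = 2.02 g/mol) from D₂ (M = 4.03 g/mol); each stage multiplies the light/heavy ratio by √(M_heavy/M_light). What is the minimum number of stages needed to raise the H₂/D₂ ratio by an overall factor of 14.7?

8

With α = √(4.03/2.02) per stage, ln α = ½ ln(1.99505) = 0.3453.
Need α^N ≥ 14.7 ⇒ N ≥ ln(14.7) / ln α = 2.688 / 0.3453 = 7.78.
Minimum whole number of stages: N = 8.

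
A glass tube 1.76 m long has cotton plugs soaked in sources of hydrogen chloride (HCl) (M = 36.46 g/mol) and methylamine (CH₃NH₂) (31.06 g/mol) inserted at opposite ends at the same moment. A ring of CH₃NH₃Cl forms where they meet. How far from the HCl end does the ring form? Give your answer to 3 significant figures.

Graham's law gives d_HCl/d_CH₃NH₂ = rate_HCl/rate_CH₃NH₂ = √(M_CH₃NH₂/M_HCl) = √(31.06/36.46) = 0.9230.
With d_HCl + d_CH₃NH₂ = 1.76 m, d_CH₃NH₂ = 1.76/(1 + 0.9230) = 0.9152 m.
d_HCl = 1.76 − 0.9152 = 0.845 m.

0.845 m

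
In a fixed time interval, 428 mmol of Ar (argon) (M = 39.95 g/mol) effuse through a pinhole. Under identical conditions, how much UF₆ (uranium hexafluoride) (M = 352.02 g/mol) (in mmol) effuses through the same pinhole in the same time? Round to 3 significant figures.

Using Graham's law: rate_UF₆/rate_Ar = √(M_Ar/M_UF₆) = √(39.95/352.02) = √0.1135 = 0.3369.
So the amount for UF₆ is 428 × 0.3369 = 144 mmol.

144 mmol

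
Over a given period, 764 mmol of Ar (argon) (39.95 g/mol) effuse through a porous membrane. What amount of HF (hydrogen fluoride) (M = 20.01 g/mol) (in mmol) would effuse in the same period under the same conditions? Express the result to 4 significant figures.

Since effusion rate ∝ 1/√M, rate_HF/rate_Ar = √(M_Ar/M_HF) = √(39.95/20.01) = √1.997 = 1.413.
So the amount for HF is 764 × 1.413 = 1080 mmol.

1080 mmol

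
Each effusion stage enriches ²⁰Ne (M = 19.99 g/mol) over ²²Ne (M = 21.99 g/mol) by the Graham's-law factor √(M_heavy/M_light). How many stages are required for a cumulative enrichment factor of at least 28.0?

With α = √(21.99/19.99) per stage, ln α = ½ ln(1.10005) = 0.04768.
Need α^N ≥ 28.0 ⇒ N ≥ ln(28.0) / ln α = 3.332 / 0.04768 = 69.89.
Rounding up, N = 70 stages.

70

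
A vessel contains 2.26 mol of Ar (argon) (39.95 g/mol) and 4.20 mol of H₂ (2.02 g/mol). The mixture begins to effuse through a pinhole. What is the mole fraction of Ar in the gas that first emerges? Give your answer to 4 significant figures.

Effusion rate of each component ∝ n_i/√M_i (partial pressure × 1/√M).
Mole fraction of Ar in the effusate = (n_Ar/√M_Ar) / (n_Ar/√M_Ar + n_H₂/√M_H₂)
= (2.26/√39.95) / (2.26/√39.95 + 4.20/√2.02) = 0.3576/(0.3576 + 2.955) = 0.1079.

0.1079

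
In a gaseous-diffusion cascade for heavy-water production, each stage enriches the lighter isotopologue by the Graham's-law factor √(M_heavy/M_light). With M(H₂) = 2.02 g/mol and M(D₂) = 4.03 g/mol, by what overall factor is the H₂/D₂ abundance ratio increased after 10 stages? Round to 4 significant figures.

After 10 stages the ratio has grown by (√(4.03/2.02))^10 = (4.03/2.02)^(10/2).
= 1.99505^5 = 31.61.

31.61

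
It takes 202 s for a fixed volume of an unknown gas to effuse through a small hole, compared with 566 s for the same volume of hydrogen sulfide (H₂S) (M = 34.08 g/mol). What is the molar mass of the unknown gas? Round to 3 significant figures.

4.34 g/mol

Since effusion rate ∝ 1/√M, t_X/t_H₂S = √(M_X/M_H₂S).
202/566 = 0.3569 = √(M_X/34.08)
M_X = 34.08 × 0.3569² = 34.08 × 0.1274 = 4.34 g/mol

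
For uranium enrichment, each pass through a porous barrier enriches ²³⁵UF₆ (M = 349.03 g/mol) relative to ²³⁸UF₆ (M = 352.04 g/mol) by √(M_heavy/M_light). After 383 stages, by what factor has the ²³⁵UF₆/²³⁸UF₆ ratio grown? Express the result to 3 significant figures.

5.18

Overall factor = α^383 with α = √(352.04/349.03), i.e. (352.04/349.03)^(383/2).
= 1.00862^(383/2) = 5.18.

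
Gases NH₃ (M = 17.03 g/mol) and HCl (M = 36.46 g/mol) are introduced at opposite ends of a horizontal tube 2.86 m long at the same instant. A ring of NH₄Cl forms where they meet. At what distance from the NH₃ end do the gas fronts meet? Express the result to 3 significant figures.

The fronts meet when d_NH₃ + d_HCl = L with d_NH₃/d_HCl = √(M_HCl/M_NH₃) (Graham's law). Here √(M_HCl/M_NH₃) = √(36.46/17.03) = 1.463.
With d_NH₃ + d_HCl = 2.86 m, d_HCl = 2.86/(1 + 1.463) = 1.161 m.
d_NH₃ = 2.86 − 1.161 = 1.70 m.

1.70 m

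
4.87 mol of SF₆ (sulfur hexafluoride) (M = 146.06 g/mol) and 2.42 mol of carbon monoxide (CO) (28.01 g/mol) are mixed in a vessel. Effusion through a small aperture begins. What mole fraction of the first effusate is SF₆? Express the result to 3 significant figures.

Effusion rate of each component ∝ n_i/√M_i (partial pressure × 1/√M).
x_SF₆(eff) = (n_SF₆/√M_SF₆) / (n_SF₆/√M_SF₆ + n_CO/√M_CO)
= (4.87/√146.06) / (4.87/√146.06 + 2.42/√28.01) = 0.4030/(0.4030 + 0.4573) = 0.468.

0.468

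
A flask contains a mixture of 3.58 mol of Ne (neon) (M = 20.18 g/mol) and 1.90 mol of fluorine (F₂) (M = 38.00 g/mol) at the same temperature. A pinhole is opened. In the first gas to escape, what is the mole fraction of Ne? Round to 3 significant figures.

0.721

The effusion rate of species i is ∝ p_i/√M_i ∝ n_i/√M_i.
So x_Ne in the escaping gas = (n_Ne/√M_Ne) / Σ(n_i/√M_i)
= (3.58/√20.18) / (3.58/√20.18 + 1.90/√38.00) = 0.7969/(0.7969 + 0.3082) = 0.721.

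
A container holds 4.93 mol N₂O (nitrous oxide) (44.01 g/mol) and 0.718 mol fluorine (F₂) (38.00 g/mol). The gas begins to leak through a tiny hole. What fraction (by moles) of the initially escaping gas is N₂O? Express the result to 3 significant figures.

0.865

Effusion rate of each component ∝ n_i/√M_i (partial pressure × 1/√M).
Mole fraction of N₂O in the effusate = (n_N₂O/√M_N₂O) / (n_N₂O/√M_N₂O + n_F₂/√M_F₂)
= (4.93/√44.01) / (4.93/√44.01 + 0.718/√38.00) = 0.7431/(0.7431 + 0.1165) = 0.865.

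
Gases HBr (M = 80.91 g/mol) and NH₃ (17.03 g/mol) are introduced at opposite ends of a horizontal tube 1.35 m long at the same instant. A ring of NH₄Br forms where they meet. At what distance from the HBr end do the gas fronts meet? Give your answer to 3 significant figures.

In equal time, each gas travels a distance ∝ its rate ∝ 1/√M, so d_HBr/d_NH₃ = √(M_NH₃/M_HBr) = √(17.03/80.91) = 0.4588.
With d_HBr + d_NH₃ = 1.35 m, d_NH₃ = 1.35/(1 + 0.4588) = 0.9254 m.
d_HBr = 1.35 − 0.9254 = 0.425 m.

0.425 m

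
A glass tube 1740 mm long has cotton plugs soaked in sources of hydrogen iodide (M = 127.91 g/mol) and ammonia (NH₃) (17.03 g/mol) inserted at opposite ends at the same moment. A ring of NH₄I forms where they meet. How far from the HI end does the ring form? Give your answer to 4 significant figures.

Graham's law gives d_HI/d_NH₃ = rate_HI/rate_NH₃ = √(M_NH₃/M_HI) = √(17.03/127.91) = 0.3649.
With d_HI + d_NH₃ = 1740 mm, d_NH₃ = 1740/(1 + 0.3649) = 1275 mm.
d_HI = 1740 − 1275 = 465.2 mm.

465.2 mm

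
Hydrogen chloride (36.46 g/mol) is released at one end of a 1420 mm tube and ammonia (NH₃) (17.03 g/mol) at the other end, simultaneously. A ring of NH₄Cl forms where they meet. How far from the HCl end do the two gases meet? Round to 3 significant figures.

576 mm

Graham's law gives d_HCl/d_NH₃ = rate_HCl/rate_NH₃ = √(M_NH₃/M_HCl) = √(17.03/36.46) = 0.6834.
With d_HCl + d_NH₃ = 1420 mm, d_NH₃ = 1420/(1 + 0.6834) = 843.5 mm.
d_HCl = 1420 − 843.5 = 576 mm.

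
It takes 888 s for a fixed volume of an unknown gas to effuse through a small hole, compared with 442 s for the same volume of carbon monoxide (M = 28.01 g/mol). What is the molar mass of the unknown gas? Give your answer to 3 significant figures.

113 g/mol

Graham's law gives t_X/t_CO = √(M_X/M_CO).
888/442 = 2.009 = √(M_X/28.01)
M_X = 28.01 × 2.009² = 28.01 × 4.036 = 113 g/mol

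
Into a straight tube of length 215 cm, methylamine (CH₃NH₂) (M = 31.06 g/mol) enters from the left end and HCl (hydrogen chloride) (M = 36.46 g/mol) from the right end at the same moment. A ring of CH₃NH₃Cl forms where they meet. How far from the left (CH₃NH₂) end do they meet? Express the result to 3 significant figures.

112 cm

The fronts meet when d_CH₃NH₂ + d_HCl = L with d_CH₃NH₂/d_HCl = √(M_HCl/M_CH₃NH₂) (Graham's law). Here √(M_HCl/M_CH₃NH₂) = √(36.46/31.06) = 1.083.
With d_CH₃NH₂ + d_HCl = 215 cm, d_HCl = 215/(1 + 1.083) = 103.2 cm.
d_CH₃NH₂ = 215 − 103.2 = 112 cm.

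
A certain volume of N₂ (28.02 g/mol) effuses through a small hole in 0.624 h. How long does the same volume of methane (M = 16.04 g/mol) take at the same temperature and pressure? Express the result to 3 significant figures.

0.472 h

From Graham's law, t_CH₄/t_N₂ = √(M_CH₄/M_N₂) = √(16.04/28.02) = √0.5724 = 0.7566.
So the time for CH₄ is 0.624 × 0.7566 = 0.472 h.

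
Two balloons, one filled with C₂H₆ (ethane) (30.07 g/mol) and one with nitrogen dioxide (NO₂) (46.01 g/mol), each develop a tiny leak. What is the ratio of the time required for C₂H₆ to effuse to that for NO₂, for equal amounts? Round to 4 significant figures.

0.8084

By Graham's law, t_C₂H₆/t_NO₂ = √(M_C₂H₆/M_NO₂) = √(30.07/46.01) = √0.6536 = 0.8084.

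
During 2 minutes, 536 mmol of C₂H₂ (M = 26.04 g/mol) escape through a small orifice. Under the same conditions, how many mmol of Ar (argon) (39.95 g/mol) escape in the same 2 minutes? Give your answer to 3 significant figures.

Using Graham's law: rate_Ar/rate_C₂H₂ = √(M_C₂H₂/M_Ar) = √(26.04/39.95) = √0.6518 = 0.8074.
So the amount for Ar is 536 × 0.8074 = 433 mmol.

433 mmol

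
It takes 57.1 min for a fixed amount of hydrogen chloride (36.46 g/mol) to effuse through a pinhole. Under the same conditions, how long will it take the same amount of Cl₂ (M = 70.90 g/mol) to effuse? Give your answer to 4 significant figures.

Using Graham's law: t_Cl₂/t_HCl = √(M_Cl₂/M_HCl) = √(70.90/36.46) = √1.945 = 1.394.
So the time for Cl₂ is 57.1 × 1.394 = 79.63 min.

79.63 min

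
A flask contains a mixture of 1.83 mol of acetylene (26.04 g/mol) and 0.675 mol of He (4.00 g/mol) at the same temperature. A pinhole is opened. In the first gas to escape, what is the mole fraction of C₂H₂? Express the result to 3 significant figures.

0.515

The effusion rate of species i is ∝ p_i/√M_i ∝ n_i/√M_i.
x_C₂H₂(eff) = (n_C₂H₂/√M_C₂H₂) / (n_C₂H₂/√M_C₂H₂ + n_He/√M_He)
= (1.83/√26.04) / (1.83/√26.04 + 0.675/√4.00) = 0.3586/(0.3586 + 0.3375) = 0.515.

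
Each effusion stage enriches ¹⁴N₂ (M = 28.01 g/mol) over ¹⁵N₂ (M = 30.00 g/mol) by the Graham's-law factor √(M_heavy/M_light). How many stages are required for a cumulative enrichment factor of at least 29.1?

With α = √(30.00/28.01) per stage, ln α = ½ ln(1.07105) = 0.03432.
Need α^N ≥ 29.1 ⇒ N ≥ ln(29.1) / ln α = 3.371 / 0.03432 = 98.22.
Minimum whole number of stages: N = 99.

99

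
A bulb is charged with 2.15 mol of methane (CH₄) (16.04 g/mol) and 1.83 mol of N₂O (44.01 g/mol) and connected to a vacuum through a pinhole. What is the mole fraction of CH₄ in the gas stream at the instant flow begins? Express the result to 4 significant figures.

0.6606

The effusion rate of species i is ∝ p_i/√M_i ∝ n_i/√M_i.
x_CH₄(eff) = (n_CH₄/√M_CH₄) / (n_CH₄/√M_CH₄ + n_N₂O/√M_N₂O)
= (2.15/√16.04) / (2.15/√16.04 + 1.83/√44.01) = 0.5368/(0.5368 + 0.2759) = 0.6606.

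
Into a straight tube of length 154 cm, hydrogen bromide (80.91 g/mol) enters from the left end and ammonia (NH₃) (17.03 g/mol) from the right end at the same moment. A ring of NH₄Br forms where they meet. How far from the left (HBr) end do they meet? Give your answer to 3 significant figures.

Graham's law gives d_HBr/d_NH₃ = rate_HBr/rate_NH₃ = √(M_NH₃/M_HBr) = √(17.03/80.91) = 0.4588.
With d_HBr + d_NH₃ = 154 cm, d_NH₃ = 154/(1 + 0.4588) = 105.6 cm.
d_HBr = 154 − 105.6 = 48.4 cm.

48.4 cm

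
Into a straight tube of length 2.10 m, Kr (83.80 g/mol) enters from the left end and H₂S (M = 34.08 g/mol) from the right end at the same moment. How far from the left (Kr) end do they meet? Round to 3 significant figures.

0.818 m

Graham's law gives d_Kr/d_H₂S = rate_Kr/rate_H₂S = √(M_H₂S/M_Kr) = √(34.08/83.80) = 0.6377.
With d_Kr + d_H₂S = 2.10 m, d_H₂S = 2.10/(1 + 0.6377) = 1.282 m.
d_Kr = 2.10 − 1.282 = 0.818 m.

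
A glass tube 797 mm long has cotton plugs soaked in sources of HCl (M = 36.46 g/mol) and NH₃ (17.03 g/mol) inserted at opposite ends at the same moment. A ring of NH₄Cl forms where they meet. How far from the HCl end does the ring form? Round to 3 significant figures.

Distances travelled in equal time are proportional to diffusion rates, so d_HCl/d_NH₃ = √(M_NH₃/M_HCl) = √(17.03/36.46) = 0.6834.
With d_HCl + d_NH₃ = 797 mm, d_NH₃ = 797/(1 + 0.6834) = 473.4 mm.
d_HCl = 797 − 473.4 = 324 mm.

324 mm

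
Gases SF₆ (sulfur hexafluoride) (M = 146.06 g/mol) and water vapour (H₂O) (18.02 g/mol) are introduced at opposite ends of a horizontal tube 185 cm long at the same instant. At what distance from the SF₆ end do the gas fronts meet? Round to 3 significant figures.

48.1 cm

Graham's law gives d_SF₆/d_H₂O = rate_SF₆/rate_H₂O = √(M_H₂O/M_SF₆) = √(18.02/146.06) = 0.3512.
With d_SF₆ + d_H₂O = 185 cm, d_H₂O = 185/(1 + 0.3512) = 136.9 cm.
d_SF₆ = 185 − 136.9 = 48.1 cm.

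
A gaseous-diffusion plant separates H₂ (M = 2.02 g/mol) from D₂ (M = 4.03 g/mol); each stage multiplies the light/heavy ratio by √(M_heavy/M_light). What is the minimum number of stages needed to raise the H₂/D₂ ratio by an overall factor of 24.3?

10

Single-stage factor α = √(4.03/2.02), so ln α = ½ ln(1.99505) = 0.3453.
Need α^N ≥ 24.3 ⇒ N ≥ ln(24.3) / ln α = 3.190 / 0.3453 = 9.24.
So at least 10 stages are needed.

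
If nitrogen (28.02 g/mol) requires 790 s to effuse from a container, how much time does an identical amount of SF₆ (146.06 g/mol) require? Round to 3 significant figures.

Graham's law gives t_SF₆/t_N₂ = √(M_SF₆/M_N₂) = √(146.06/28.02) = √5.213 = 2.283.
So the time for SF₆ is 790 × 2.283 = 1800 s.

1800 s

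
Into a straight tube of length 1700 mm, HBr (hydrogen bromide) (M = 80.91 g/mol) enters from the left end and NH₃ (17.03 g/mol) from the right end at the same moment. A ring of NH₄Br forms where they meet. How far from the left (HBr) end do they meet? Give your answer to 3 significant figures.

Graham's law gives d_HBr/d_NH₃ = rate_HBr/rate_NH₃ = √(M_NH₃/M_HBr) = √(17.03/80.91) = 0.4588.
With d_HBr + d_NH₃ = 1700 mm, d_NH₃ = 1700/(1 + 0.4588) = 1165 mm.
d_HBr = 1700 − 1165 = 535 mm.

535 mm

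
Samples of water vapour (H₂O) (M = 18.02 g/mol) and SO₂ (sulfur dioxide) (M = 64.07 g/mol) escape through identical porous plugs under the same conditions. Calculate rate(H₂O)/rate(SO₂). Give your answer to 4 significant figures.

Since effusion rate ∝ 1/√M, rate_H₂O/rate_SO₂ = √(M_SO₂/M_H₂O) = √(64.07/18.02) = √3.555 = 1.886.

1.886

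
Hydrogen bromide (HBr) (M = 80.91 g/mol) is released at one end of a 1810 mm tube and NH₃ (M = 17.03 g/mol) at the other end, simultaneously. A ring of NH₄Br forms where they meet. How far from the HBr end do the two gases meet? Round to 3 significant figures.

In equal time, each gas travels a distance ∝ its rate ∝ 1/√M, so d_HBr/d_NH₃ = √(M_NH₃/M_HBr) = √(17.03/80.91) = 0.4588.
With d_HBr + d_NH₃ = 1810 mm, d_NH₃ = 1810/(1 + 0.4588) = 1241 mm.
d_HBr = 1810 − 1241 = 569 mm.

569 mm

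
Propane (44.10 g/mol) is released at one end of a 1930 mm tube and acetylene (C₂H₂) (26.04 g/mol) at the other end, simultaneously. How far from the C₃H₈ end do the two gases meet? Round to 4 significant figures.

Distances travelled in equal time are proportional to diffusion rates, so d_C₃H₈/d_C₂H₂ = √(M_C₂H₂/M_C₃H₈) = √(26.04/44.10) = 0.7684.
With d_C₃H₈ + d_C₂H₂ = 1930 mm, d_C₂H₂ = 1930/(1 + 0.7684) = 1091 mm.
d_C₃H₈ = 1930 − 1091 = 838.6 mm.

838.6 mm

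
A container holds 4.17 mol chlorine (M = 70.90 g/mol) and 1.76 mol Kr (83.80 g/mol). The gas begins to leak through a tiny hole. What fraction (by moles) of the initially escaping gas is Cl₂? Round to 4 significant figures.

Effusion rate of each component ∝ n_i/√M_i (partial pressure × 1/√M).
So x_Cl₂ in the escaping gas = (n_Cl₂/√M_Cl₂) / Σ(n_i/√M_i)
= (4.17/√70.90) / (4.17/√70.90 + 1.76/√83.80) = 0.4952/(0.4952 + 0.1923) = 0.7203.

0.7203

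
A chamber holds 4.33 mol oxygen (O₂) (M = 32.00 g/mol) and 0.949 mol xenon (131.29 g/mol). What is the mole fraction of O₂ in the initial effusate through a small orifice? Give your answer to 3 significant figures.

Each component's effusion rate ∝ (its partial pressure)·(1/√M) ∝ n_i/√M_i.
So x_O₂ in the escaping gas = (n_O₂/√M_O₂) / Σ(n_i/√M_i)
= (4.33/√32.00) / (4.33/√32.00 + 0.949/√131.29) = 0.7654/(0.7654 + 0.08282) = 0.902.

0.902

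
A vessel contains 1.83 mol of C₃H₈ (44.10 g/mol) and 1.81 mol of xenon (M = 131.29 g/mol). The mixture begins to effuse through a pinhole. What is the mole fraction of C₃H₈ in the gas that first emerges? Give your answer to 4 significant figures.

0.6356

Rate_i ∝ x_i/√M_i (Graham's law weighted by mole fraction), so the effusate composition follows n_i/√M_i.
Mole fraction of C₃H₈ in the effusate = (n_C₃H₈/√M_C₃H₈) / (n_C₃H₈/√M_C₃H₈ + n_Xe/√M_Xe)
= (1.83/√44.10) / (1.83/√44.10 + 1.81/√131.29) = 0.2756/(0.2756 + 0.1580) = 0.6356.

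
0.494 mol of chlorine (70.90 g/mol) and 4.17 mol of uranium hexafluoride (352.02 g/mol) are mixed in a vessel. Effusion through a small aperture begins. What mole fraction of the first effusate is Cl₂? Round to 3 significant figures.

Each component's effusion rate ∝ (its partial pressure)·(1/√M) ∝ n_i/√M_i.
Mole fraction of Cl₂ in the effusate = (n_Cl₂/√M_Cl₂) / (n_Cl₂/√M_Cl₂ + n_UF₆/√M_UF₆)
= (0.494/√70.90) / (0.494/√70.90 + 4.17/√352.02) = 0.05867/(0.05867 + 0.2223) = 0.209.

0.209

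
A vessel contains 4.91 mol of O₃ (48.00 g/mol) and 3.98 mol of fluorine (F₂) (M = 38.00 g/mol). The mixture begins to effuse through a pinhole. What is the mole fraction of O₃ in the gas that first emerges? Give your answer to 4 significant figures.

Rate_i ∝ x_i/√M_i (Graham's law weighted by mole fraction), so the effusate composition follows n_i/√M_i.
So x_O₃ in the escaping gas = (n_O₃/√M_O₃) / Σ(n_i/√M_i)
= (4.91/√48.00) / (4.91/√48.00 + 3.98/√38.00) = 0.7087/(0.7087 + 0.6456) = 0.5233.

0.5233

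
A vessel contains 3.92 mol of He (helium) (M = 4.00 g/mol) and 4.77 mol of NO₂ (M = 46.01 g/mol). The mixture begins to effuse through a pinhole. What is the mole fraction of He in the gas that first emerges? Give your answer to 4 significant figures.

Effusion rate of each component ∝ n_i/√M_i (partial pressure × 1/√M).
So x_He in the escaping gas = (n_He/√M_He) / Σ(n_i/√M_i)
= (3.92/√4.00) / (3.92/√4.00 + 4.77/√46.01) = 1.960/(1.960 + 0.7032) = 0.7360.

0.7360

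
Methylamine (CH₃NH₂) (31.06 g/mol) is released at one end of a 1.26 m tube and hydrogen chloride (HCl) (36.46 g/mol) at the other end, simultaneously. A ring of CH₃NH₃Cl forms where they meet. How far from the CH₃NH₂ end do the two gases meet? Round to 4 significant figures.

In equal time, each gas travels a distance ∝ its rate ∝ 1/√M, so d_CH₃NH₂/d_HCl = √(M_HCl/M_CH₃NH₂) = √(36.46/31.06) = 1.083.
With d_CH₃NH₂ + d_HCl = 1.26 m, d_HCl = 1.26/(1 + 1.083) = 0.6048 m.
d_CH₃NH₂ = 1.26 − 0.6048 = 0.6552 m.

0.6552 m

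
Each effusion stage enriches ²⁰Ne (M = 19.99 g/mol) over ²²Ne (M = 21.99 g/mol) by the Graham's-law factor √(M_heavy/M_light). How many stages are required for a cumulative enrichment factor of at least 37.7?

77

Single-stage factor α = √(21.99/19.99), so ln α = ½ ln(1.10005) = 0.04768.
Need α^N ≥ 37.7 ⇒ N ≥ ln(37.7) / ln α = 3.630 / 0.04768 = 76.13.
Minimum whole number of stages: N = 77.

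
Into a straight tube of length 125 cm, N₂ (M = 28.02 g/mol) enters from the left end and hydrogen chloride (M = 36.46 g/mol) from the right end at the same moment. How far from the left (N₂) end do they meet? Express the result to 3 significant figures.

66.6 cm

In equal time, each gas travels a distance ∝ its rate ∝ 1/√M, so d_N₂/d_HCl = √(M_HCl/M_N₂) = √(36.46/28.02) = 1.141.
With d_N₂ + d_HCl = 125 cm, d_HCl = 125/(1 + 1.141) = 58.39 cm.
d_N₂ = 125 − 58.39 = 66.6 cm.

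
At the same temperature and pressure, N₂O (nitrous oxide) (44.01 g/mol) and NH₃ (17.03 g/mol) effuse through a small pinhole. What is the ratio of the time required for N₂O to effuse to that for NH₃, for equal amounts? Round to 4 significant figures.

Using Graham's law: t_N₂O/t_NH₃ = √(M_N₂O/M_NH₃) = √(44.01/17.03) = √2.584 = 1.608.

1.608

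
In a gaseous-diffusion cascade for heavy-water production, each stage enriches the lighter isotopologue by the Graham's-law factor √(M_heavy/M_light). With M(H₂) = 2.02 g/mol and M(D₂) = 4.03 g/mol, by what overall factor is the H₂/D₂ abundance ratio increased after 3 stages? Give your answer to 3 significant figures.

2.82

Overall factor = α^3 with α = √(4.03/2.02), i.e. (4.03/2.02)^(3/2).
= 1.99505^(3/2) = 2.82.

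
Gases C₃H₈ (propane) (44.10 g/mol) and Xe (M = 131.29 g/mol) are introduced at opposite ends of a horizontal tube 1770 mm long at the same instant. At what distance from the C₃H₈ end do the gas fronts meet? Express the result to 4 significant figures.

Graham's law gives d_C₃H₈/d_Xe = rate_C₃H₈/rate_Xe = √(M_Xe/M_C₃H₈) = √(131.29/44.10) = 1.725.
With d_C₃H₈ + d_Xe = 1770 mm, d_Xe = 1770/(1 + 1.725) = 649.4 mm.
d_C₃H₈ = 1770 − 649.4 = 1121 mm.

1121 mm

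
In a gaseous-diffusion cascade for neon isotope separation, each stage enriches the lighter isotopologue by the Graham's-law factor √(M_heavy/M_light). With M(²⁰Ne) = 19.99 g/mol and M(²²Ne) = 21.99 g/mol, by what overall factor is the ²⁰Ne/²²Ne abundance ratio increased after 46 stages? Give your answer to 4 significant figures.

8.964

Overall factor = α^46 with α = √(21.99/19.99), i.e. (21.99/19.99)^(46/2).
= 1.10005^23 = 8.964.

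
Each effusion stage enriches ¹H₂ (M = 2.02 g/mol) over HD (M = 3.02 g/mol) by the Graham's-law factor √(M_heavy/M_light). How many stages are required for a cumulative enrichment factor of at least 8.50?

11

Per stage α = (3.02/2.02)^(1/2) = 1.49505^0.5, giving ln α = 0.2011.
Need α^N ≥ 8.50 ⇒ N ≥ ln(8.50) / ln α = 2.140 / 0.2011 = 10.64.
So at least 11 stages are needed.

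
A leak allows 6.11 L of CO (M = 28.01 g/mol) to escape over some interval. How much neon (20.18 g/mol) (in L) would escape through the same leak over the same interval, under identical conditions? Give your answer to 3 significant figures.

By Graham's law, rate_Ne/rate_CO = √(M_CO/M_Ne) = √(28.01/20.18) = √1.388 = 1.178.
So the volume for Ne is 6.11 × 1.178 = 7.20 L.

7.20 L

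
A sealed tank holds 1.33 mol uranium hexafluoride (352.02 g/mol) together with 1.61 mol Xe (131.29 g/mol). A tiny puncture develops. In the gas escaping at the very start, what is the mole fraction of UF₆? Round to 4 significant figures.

Each component's effusion rate ∝ (its partial pressure)·(1/√M) ∝ n_i/√M_i.
So x_UF₆ in the escaping gas = (n_UF₆/√M_UF₆) / Σ(n_i/√M_i)
= (1.33/√352.02) / (1.33/√352.02 + 1.61/√131.29) = 0.07089/(0.07089 + 0.1405) = 0.3353.

0.3353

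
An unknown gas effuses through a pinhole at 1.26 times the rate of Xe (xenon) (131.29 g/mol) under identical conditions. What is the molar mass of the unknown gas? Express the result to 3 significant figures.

82.7 g/mol

Since effusion rate ∝ 1/√M, rate_X/rate_Xe = √(M_Xe/M_X).
1.26 = √(131.29/M_X)
M_X = 131.29 / 1.26² = 131.29 / 1.588 = 82.7 g/mol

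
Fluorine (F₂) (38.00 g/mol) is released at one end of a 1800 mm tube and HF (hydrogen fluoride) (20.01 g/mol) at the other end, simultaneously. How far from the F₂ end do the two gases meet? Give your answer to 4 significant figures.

The fronts meet when d_F₂ + d_HF = L with d_F₂/d_HF = √(M_HF/M_F₂) (Graham's law). Here √(M_HF/M_F₂) = √(20.01/38.00) = 0.7257.
With d_F₂ + d_HF = 1800 mm, d_HF = 1800/(1 + 0.7257) = 1043 mm.
d_F₂ = 1800 − 1043 = 756.9 mm.

756.9 mm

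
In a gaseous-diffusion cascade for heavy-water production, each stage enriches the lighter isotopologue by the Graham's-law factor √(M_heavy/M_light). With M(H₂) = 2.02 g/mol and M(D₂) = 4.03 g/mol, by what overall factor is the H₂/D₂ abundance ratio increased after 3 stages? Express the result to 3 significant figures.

2.82

After 3 stages the ratio has grown by (√(4.03/2.02))^3 = (4.03/2.02)^(3/2).
= 1.99505^(3/2) = 2.82.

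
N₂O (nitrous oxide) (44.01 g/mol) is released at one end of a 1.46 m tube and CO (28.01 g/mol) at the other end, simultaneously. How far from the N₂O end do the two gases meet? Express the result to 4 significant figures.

0.6479 m

Graham's law gives d_N₂O/d_CO = rate_N₂O/rate_CO = √(M_CO/M_N₂O) = √(28.01/44.01) = 0.7978.
With d_N₂O + d_CO = 1.46 m, d_CO = 1.46/(1 + 0.7978) = 0.8121 m.
d_N₂O = 1.46 − 0.8121 = 0.6479 m.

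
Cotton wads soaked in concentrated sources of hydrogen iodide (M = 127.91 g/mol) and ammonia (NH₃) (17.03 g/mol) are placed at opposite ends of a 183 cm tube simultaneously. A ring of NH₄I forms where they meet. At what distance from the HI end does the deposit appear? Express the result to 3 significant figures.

48.9 cm

In equal time, each gas travels a distance ∝ its rate ∝ 1/√M, so d_HI/d_NH₃ = √(M_NH₃/M_HI) = √(17.03/127.91) = 0.3649.
With d_HI + d_NH₃ = 183 cm, d_NH₃ = 183/(1 + 0.3649) = 134.1 cm.
d_HI = 183 − 134.1 = 48.9 cm.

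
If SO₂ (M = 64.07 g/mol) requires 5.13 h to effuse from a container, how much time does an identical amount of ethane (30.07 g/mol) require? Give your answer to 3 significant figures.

Since effusion rate ∝ 1/√M, t_C₂H₆/t_SO₂ = √(M_C₂H₆/M_SO₂) = √(30.07/64.07) = √0.4693 = 0.6851.
So the time for C₂H₆ is 5.13 × 0.6851 = 3.51 h.

3.51 h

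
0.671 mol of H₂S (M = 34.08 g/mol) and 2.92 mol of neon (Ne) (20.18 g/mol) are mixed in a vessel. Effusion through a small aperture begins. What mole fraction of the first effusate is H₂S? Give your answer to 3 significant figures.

Effusion rate of each component ∝ n_i/√M_i (partial pressure × 1/√M).
Mole fraction of H₂S in the effusate = (n_H₂S/√M_H₂S) / (n_H₂S/√M_H₂S + n_Ne/√M_Ne)
= (0.671/√34.08) / (0.671/√34.08 + 2.92/√20.18) = 0.1149/(0.1149 + 0.6500) = 0.150.

0.150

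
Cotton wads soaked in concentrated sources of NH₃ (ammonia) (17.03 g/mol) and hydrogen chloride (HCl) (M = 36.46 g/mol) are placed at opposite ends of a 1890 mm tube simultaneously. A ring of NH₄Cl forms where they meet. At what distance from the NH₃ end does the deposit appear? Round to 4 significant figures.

1123 mm

Graham's law gives d_NH₃/d_HCl = rate_NH₃/rate_HCl = √(M_HCl/M_NH₃) = √(36.46/17.03) = 1.463.
With d_NH₃ + d_HCl = 1890 mm, d_HCl = 1890/(1 + 1.463) = 767.3 mm.
d_NH₃ = 1890 − 767.3 = 1123 mm.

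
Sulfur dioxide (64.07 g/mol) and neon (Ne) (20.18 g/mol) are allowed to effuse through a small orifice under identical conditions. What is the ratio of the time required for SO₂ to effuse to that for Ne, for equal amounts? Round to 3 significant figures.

1.78

From Graham's law, t_SO₂/t_Ne = √(M_SO₂/M_Ne) = √(64.07/20.18) = √3.175 = 1.78.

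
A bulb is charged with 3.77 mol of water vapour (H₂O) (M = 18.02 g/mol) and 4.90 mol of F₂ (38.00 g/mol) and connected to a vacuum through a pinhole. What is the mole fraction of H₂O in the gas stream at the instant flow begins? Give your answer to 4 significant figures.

Rate_i ∝ x_i/√M_i (Graham's law weighted by mole fraction), so the effusate composition follows n_i/√M_i.
x_H₂O(eff) = (n_H₂O/√M_H₂O) / (n_H₂O/√M_H₂O + n_F₂/√M_F₂)
= (3.77/√18.02) / (3.77/√18.02 + 4.90/√38.00) = 0.8881/(0.8881 + 0.7949) = 0.5277.

0.5277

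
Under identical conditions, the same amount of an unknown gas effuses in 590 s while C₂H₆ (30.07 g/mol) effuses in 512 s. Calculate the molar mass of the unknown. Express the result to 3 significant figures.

From Graham's law, t_X/t_C₂H₆ = √(M_X/M_C₂H₆).
590/512 = 1.152 = √(M_X/30.07)
M_X = 30.07 × 1.152² = 30.07 × 1.328 = 39.9 g/mol

39.9 g/mol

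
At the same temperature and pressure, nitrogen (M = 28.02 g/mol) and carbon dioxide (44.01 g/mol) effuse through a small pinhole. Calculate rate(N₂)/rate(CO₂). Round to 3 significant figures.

1.25

Graham's law gives rate_N₂/rate_CO₂ = √(M_CO₂/M_N₂) = √(44.01/28.02) = √1.571 = 1.25.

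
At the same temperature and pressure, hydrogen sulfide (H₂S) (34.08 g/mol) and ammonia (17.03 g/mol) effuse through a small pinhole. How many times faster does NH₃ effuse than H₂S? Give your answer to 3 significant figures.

Graham's law gives rate_NH₃/rate_H₂S = √(M_H₂S/M_NH₃) = √(34.08/17.03) = √2.001 = 1.41.

1.41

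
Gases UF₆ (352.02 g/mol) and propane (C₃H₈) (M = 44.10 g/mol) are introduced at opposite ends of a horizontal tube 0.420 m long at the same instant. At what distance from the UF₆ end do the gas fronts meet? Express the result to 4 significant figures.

0.1098 m

Distances travelled in equal time are proportional to diffusion rates, so d_UF₆/d_C₃H₈ = √(M_C₃H₈/M_UF₆) = √(44.10/352.02) = 0.3539.
With d_UF₆ + d_C₃H₈ = 0.420 m, d_C₃H₈ = 0.420/(1 + 0.3539) = 0.3102 m.
d_UF₆ = 0.420 − 0.3102 = 0.1098 m.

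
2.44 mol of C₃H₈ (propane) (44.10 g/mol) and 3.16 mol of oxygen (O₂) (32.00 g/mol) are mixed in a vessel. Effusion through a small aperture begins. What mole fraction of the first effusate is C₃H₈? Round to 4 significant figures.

0.3968

Each component's effusion rate ∝ (its partial pressure)·(1/√M) ∝ n_i/√M_i.
x_C₃H₈(eff) = (n_C₃H₈/√M_C₃H₈) / (n_C₃H₈/√M_C₃H₈ + n_O₂/√M_O₂)
= (2.44/√44.10) / (2.44/√44.10 + 3.16/√32.00) = 0.3674/(0.3674 + 0.5586) = 0.3968.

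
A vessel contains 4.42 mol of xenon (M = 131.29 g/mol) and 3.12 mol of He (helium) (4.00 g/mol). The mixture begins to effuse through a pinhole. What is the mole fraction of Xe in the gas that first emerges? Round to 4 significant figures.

0.1983

The effusion rate of species i is ∝ p_i/√M_i ∝ n_i/√M_i.
So x_Xe in the escaping gas = (n_Xe/√M_Xe) / Σ(n_i/√M_i)
= (4.42/√131.29) / (4.42/√131.29 + 3.12/√4.00) = 0.3858/(0.3858 + 1.560) = 0.1983.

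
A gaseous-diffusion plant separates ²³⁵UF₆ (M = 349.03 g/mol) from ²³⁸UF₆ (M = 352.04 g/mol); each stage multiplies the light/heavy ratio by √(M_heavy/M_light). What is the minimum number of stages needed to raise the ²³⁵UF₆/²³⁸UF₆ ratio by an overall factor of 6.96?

452

With α = √(352.04/349.03) per stage, ln α = ½ ln(1.00862) = 0.004293.
Need α^N ≥ 6.96 ⇒ N ≥ ln(6.96) / ln α = 1.940 / 0.004293 = 451.89.
So at least 452 stages are needed.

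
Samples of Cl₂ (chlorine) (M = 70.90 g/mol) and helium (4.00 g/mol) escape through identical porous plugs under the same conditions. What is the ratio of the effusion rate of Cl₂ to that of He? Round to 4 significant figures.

0.2375

Using Graham's law: rate_Cl₂/rate_He = √(M_He/M_Cl₂) = √(4.00/70.90) = √0.05642 = 0.2375.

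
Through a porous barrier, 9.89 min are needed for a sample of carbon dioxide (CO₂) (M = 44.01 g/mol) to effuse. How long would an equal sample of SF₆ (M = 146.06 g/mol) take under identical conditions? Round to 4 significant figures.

Since effusion rate ∝ 1/√M, t_SF₆/t_CO₂ = √(M_SF₆/M_CO₂) = √(146.06/44.01) = √3.319 = 1.822.
So the time for SF₆ is 9.89 × 1.822 = 18.02 min.

18.02 min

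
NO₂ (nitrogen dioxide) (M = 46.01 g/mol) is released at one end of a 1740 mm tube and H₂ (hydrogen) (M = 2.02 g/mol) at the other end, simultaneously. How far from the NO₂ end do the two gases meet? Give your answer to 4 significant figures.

Distances travelled in equal time are proportional to diffusion rates, so d_NO₂/d_H₂ = √(M_H₂/M_NO₂) = √(2.02/46.01) = 0.2095.
With d_NO₂ + d_H₂ = 1740 mm, d_H₂ = 1740/(1 + 0.2095) = 1439 mm.
d_NO₂ = 1740 − 1439 = 301.4 mm.

301.4 mm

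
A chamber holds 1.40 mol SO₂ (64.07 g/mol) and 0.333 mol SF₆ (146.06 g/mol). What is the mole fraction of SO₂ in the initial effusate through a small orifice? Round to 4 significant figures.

0.8639

Effusion rate of each component ∝ n_i/√M_i (partial pressure × 1/√M).
x_SO₂(eff) = (n_SO₂/√M_SO₂) / (n_SO₂/√M_SO₂ + n_SF₆/√M_SF₆)
= (1.40/√64.07) / (1.40/√64.07 + 0.333/√146.06) = 0.1749/(0.1749 + 0.02755) = 0.8639.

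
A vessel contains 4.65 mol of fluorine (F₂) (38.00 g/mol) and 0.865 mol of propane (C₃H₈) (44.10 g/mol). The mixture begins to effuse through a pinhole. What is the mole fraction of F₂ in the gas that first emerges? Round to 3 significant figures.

0.853

Rate_i ∝ x_i/√M_i (Graham's law weighted by mole fraction), so the effusate composition follows n_i/√M_i.
So x_F₂ in the escaping gas = (n_F₂/√M_F₂) / Σ(n_i/√M_i)
= (4.65/√38.00) / (4.65/√38.00 + 0.865/√44.10) = 0.7543/(0.7543 + 0.1303) = 0.853.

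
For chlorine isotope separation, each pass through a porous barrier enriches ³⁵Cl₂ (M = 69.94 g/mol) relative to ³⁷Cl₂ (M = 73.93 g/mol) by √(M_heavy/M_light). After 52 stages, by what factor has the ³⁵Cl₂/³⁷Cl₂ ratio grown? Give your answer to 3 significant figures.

Each stage multiplies the ratio by α = √(73.93/69.94), so after 52 stages the overall factor is α^52 = (73.93/69.94)^(52/2).
= 1.05705^26 = 4.23.

4.23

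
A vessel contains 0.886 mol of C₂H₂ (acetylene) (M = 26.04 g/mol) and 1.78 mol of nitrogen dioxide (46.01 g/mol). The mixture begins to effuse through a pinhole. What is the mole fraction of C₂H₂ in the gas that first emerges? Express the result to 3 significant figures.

Rate_i ∝ x_i/√M_i (Graham's law weighted by mole fraction), so the effusate composition follows n_i/√M_i.
x_C₂H₂(eff) = (n_C₂H₂/√M_C₂H₂) / (n_C₂H₂/√M_C₂H₂ + n_NO₂/√M_NO₂)
= (0.886/√26.04) / (0.886/√26.04 + 1.78/√46.01) = 0.1736/(0.1736 + 0.2624) = 0.398.

0.398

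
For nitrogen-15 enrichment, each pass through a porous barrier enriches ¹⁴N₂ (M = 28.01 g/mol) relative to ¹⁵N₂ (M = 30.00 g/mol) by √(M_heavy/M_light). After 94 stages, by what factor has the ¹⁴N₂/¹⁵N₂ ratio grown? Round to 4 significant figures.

Each stage multiplies the ratio by α = √(30.00/28.01), so after 94 stages the overall factor is α^94 = (30.00/28.01)^(94/2).
= 1.07105^47 = 25.18.

25.18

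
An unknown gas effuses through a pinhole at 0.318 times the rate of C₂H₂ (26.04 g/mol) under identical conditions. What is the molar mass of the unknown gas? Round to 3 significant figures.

By Graham's law, rate_X/rate_C₂H₂ = √(M_C₂H₂/M_X).
0.318 = √(26.04/M_X)
M_X = 26.04 / 0.318² = 26.04 / 0.1011 = 258 g/mol

258 g/mol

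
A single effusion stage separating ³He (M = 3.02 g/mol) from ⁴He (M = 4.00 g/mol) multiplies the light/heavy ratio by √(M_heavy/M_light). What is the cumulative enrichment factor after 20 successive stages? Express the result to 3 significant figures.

16.6

Each stage multiplies the ratio by α = √(4.00/3.02), so after 20 stages the overall factor is α^20 = (4.00/3.02)^(20/2).
= 1.32450^10 = 16.6.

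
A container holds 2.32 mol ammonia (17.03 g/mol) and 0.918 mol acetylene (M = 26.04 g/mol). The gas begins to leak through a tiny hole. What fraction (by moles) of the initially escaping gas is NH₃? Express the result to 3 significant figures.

0.758

Each component's effusion rate ∝ (its partial pressure)·(1/√M) ∝ n_i/√M_i.
Mole fraction of NH₃ in the effusate = (n_NH₃/√M_NH₃) / (n_NH₃/√M_NH₃ + n_C₂H₂/√M_C₂H₂)
= (2.32/√17.03) / (2.32/√17.03 + 0.918/√26.04) = 0.5622/(0.5622 + 0.1799) = 0.758.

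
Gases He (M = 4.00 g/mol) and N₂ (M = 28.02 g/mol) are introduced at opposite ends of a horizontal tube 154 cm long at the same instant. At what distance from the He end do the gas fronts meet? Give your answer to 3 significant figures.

In equal time, each gas travels a distance ∝ its rate ∝ 1/√M, so d_He/d_N₂ = √(M_N₂/M_He) = √(28.02/4.00) = 2.647.
With d_He + d_N₂ = 154 cm, d_N₂ = 154/(1 + 2.647) = 42.23 cm.
d_He = 154 − 42.23 = 112 cm.

112 cm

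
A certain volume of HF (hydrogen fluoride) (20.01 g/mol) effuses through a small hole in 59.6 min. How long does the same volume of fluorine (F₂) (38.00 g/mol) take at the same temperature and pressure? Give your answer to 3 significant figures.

82.1 min

Using Graham's law: t_F₂/t_HF = √(M_F₂/M_HF) = √(38.00/20.01) = √1.899 = 1.378.
So the time for F₂ is 59.6 × 1.378 = 82.1 min.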